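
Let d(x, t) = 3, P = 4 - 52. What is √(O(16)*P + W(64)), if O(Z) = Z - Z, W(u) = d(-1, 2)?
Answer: √3 ≈ 1.7320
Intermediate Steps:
P = -48
W(u) = 3
O(Z) = 0
√(O(16)*P + W(64)) = √(0*(-48) + 3) = √(0 + 3) = √3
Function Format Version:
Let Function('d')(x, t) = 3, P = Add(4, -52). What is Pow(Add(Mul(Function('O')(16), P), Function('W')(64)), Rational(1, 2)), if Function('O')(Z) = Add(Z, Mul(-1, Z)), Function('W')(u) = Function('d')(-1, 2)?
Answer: Pow(3, Rational(1, 2)) ≈ 1.7320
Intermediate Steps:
P = -48
Function('W')(u) = 3
Function('O')(Z) = 0
Pow(Add(Mul(Function('O')(16), P), Function('W')(64)), Rational(1, 2)) = Pow(Add(Mul(0, -48), 3), Rational(1, 2)) = Pow(Add(0, 3), Rational(1, 2)) = Pow(3, Rational(1, 2))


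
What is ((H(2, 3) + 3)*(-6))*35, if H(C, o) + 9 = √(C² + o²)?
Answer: 1260 - 210*√13 ≈ 502.83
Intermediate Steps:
H(C, o) = -9 + √(C² + o²)
((H(2, 3) + 3)*(-6))*35 = (((-9 + √(2² + 3²)) + 3)*(-6))*35 = (((-9 + √(4 + 9)) + 3)*(-6))*35 = (((-9 + √13) + 3)*(-6))*35 = ((-6 + √13)*(-6))*35 = (36 - 6*√13)*35 = 1260 - 210*√13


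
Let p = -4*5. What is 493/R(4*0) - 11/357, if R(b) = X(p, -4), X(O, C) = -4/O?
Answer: 879994/357 ≈ 2465.0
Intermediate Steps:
p = -20
R(b) = ⅕ (R(b) = -4/(-20) = -4*(-1/20) = ⅕)
493/R(4*0) - 11/357 = 493/(⅕) - 11/357 = 493*5 - 11*1/357 = 2465 - 11/357 = 879994/357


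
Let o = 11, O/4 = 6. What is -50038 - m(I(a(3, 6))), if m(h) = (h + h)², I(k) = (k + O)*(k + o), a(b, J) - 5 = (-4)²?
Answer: -8344438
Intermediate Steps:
O = 24 (O = 4*6 = 24)
a(b, J) = 21 (a(b, J) = 5 + (-4)² = 5 + 16 = 21)
I(k) = (11 + k)*(24 + k) (I(k) = (k + 24)*(k + 11) = (24 + k)*(11 + k) = (11 + k)*(24 + k))
m(h) = 4*h² (m(h) = (2*h)² = 4*h²)
-50038 - m(I(a(3, 6))) = -50038 - 4*(264 + 21² + 35*21)² = -50038 - 4*(264 + 441 + 735)² = -50038 - 4*1440² = -50038 - 4*2073600 = -50038 - 1*8294400 = -50038 - 8294400 = -8344438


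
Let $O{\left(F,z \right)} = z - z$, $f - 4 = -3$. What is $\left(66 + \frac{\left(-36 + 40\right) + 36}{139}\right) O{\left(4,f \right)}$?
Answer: $0$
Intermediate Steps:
$f = 1$ ($f = 4 - 3 = 1$)
$O{\left(F,z \right)} = 0$
$\left(66 + \frac{\left(-36 + 40\right) + 36}{139}\right) O{\left(4,f \right)} = \left(66 + \frac{\left(-36 + 40\right) + 36}{139}\right) 0 = \left(66 + \left(4 + 36\right) \frac{1}{139}\right) 0 = \left(66 + 40 \cdot \frac{1}{139}\right) 0 = \left(66 + \frac{40}{139}\right) 0 = \frac{9214}{139} \cdot 0 = 0$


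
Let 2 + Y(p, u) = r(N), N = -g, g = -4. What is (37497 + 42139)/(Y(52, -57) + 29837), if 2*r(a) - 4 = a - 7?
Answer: 159272/59671 ≈ 2.6692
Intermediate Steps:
N = 4 (N = -1*(-4) = 4)
r(a) = -3/2 + a/2 (r(a) = 2 + (a - 7)/2 = 2 + (-7 + a)/2 = 2 + (-7/2 + a/2) = -3/2 + a/2)
Y(p, u) = -3/2 (Y(p, u) = -2 + (-3/2 + (1/2)*4) = -2 + (-3/2 + 2) = -2 + 1/2 = -3/2)
(37497 + 42139)/(Y(52, -57) + 29837) = (37497 + 42139)/(-3/2 + 29837) = 79636/(59671/2) = 79636*(2/59671) = 159272/59671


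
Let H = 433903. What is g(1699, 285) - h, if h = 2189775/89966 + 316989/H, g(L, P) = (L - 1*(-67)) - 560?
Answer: 46099371687189/39036517298 ≈ 1180.9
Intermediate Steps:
g(L, P) = -493 + L (g(L, P) = (L + 67) - 560 = (67 + L) - 560 = -493 + L)
h = 978668174199/39036517298 (h = 2189775/89966 + 316989/433903 = 978668174199/39036517298 ≈ 25.071)
g(1699, 285) - h = (-493 + 1699) - 1*978668174199/39036517298 = 1206 - 978668174199/39036517298 = 46099371687189/39036517298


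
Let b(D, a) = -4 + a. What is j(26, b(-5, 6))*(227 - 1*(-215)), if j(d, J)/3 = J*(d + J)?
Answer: 74256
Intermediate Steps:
j(d, J) = 3*J*(J + d) (j(d, J) = 3*(J*(d + J)) = 3*(J*(J + d)) = 3*J*(J + d))
j(26, b(-5, 6))*(227 - 1*(-215)) = (3*(-4 + 6)*((-4 + 6) + 26))*(227 - 1*(-215)) = (3*2*(2 + 26))*(227 + 215) = (3*2*28)*442 = 168*442 = 74256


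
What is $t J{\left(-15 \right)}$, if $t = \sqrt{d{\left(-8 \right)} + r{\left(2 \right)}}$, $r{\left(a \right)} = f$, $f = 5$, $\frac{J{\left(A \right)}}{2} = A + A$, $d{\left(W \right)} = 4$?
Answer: $-180$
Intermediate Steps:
$J{\left(A \right)} = 4 A$ ($J{\left(A \right)} = 2 \left(A + A\right) = 2 \cdot 2 A = 4 A$)
$r{\left(a \right)} = 5$
$t = 3$ ($t = \sqrt{4 + 5} = \sqrt{9} = 3$)
$t J{\left(-15 \right)} = 3 \cdot 4 \left(-15\right) = 3 \left(-60\right) = -180$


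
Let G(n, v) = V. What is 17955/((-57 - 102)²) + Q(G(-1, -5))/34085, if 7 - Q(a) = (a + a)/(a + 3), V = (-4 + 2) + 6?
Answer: 476112194/670213355 ≈ 0.71039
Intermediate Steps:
V = 4 (V = -2 + 6 = 4)
G(n, v) = 4
Q(a) = 7 - 2*a/(3 + a) (Q(a) = 7 - (a + a)/(a + 3) = 7 - 2*a/(3 + a))
17955/((-57 - 102)²) + Q(G(-1, -5))/34085 = 17955/((-57 - 102)²) + ((21 + 5*4)/(3 + 4))/34085 = 17955/((-159)²) + ((21 + 20)/7)*(1/34085) = 17955/25281 + ((⅐)*41)*(1/34085) = 17955*(1/25281) + (41/7)*(1/34085) = 1995/2809 + 41/238595 = 476112194/670213355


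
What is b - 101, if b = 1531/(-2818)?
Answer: -286149/2818 ≈ -101.54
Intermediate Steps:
b = -1531/2818 (b = 1531*(-1/2818) = -1531/2818 ≈ -0.54329)
b - 101 = -1531/2818 - 101 = -286149/2818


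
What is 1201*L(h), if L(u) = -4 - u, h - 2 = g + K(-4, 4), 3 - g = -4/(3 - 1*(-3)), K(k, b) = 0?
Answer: -34829/3 ≈ -11610.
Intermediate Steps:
g = 11/3 (g = 3 - (-4)/(3 - 1*(-3)) = 3 - (-4)/(3 + 3) = 3 - (-4)/6 = 3 - 1*(-⅔) = 3 + ⅔ = 11/3 ≈ 3.6667)
h = 17/3 (h = 2 + (11/3 + 0) = 2 + 11/3 = 17/3 ≈ 5.6667)
1201*L(h) = 1201*(-4 - 1*17/3) = 1201*(-4 - 17/3) = 1201*(-29/3) = -34829/3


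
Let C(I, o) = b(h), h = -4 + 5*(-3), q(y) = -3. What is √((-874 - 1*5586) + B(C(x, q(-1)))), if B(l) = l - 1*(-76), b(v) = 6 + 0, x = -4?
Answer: I*√6378 ≈ 79.862*I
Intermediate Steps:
h = -19 (h = -4 - 15 = -19)
b(v) = 6
C(I, o) = 6
B(l) = 76 + l (B(l) = l + 76 = 76 + l)
√((-874 - 1*5586) + B(C(x, q(-1)))) = √((-874 - 1*5586) + (76 + 6)) = √((-874 - 5586) + 82) = √(-6460 + 82) = √(-6378) = I*√6378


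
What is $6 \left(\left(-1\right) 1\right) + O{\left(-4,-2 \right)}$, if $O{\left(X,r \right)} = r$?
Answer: $-8$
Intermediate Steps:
$6 \left(\left(-1\right) 1\right) + O{\left(-4,-2 \right)} = 6 \left(\left(-1\right) 1\right) - 2 = 6 \left(-1\right) - 2 = -6 - 2 = -8$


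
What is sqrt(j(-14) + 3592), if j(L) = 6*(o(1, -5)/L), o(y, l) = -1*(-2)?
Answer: sqrt(175966)/7 ≈ 59.926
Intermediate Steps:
o(y, l) = 2
j(L) = 12/L (j(L) = 6*(2/L) = 12/L)
sqrt(j(-14) + 3592) = sqrt(12/(-14) + 3592) = sqrt(12*(-1/14) + 3592) = sqrt(-6/7 + 3592) = sqrt(25138/7) = sqrt(175966)/7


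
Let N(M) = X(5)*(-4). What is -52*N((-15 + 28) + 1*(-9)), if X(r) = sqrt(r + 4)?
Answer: 624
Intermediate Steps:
X(r) = sqrt(4 + r)
N(M) = -12 (N(M) = sqrt(4 + 5)*(-4) = sqrt(9)*(-4) = 3*(-4) = -12)
-52*N((-15 + 28) + 1*(-9)) = -52*(-12) = 624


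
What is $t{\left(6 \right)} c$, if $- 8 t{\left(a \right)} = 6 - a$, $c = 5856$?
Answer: $0$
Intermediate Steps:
$t{\left(a \right)} = - \frac{3}{4} + \frac{a}{8}$ ($t{\left(a \right)} = - \frac{6 - a}{8} = - \frac{3}{4} + \frac{a}{8}$)
$t{\left(6 \right)} c = \left(- \frac{3}{4} + \frac{1}{8} \cdot 6\right) 5856 = \left(- \frac{3}{4} + \frac{3}{4}\right) 5856 = 0 \cdot 5856 = 0$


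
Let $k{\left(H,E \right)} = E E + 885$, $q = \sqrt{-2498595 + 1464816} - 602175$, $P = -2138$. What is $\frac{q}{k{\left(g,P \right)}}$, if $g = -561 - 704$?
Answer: $- \frac{602175}{4571929} + \frac{i \sqrt{1033779}}{4571929} \approx -0.13171 + 0.00022239 i$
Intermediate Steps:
$g = -1265$ ($g = -561 - 704 = -1265$)
$q = -602175 + i \sqrt{1033779}$ ($q = \sqrt{-1033779} - 602175 = i \sqrt{1033779} - 602175 = -602175 + i \sqrt{1033779} \approx -6.0218 \cdot 10^{5} + 1016.7 i$)
$k{\left(H,E \right)} = 885 + E^{2}$ ($k{\left(H,E \right)} = E^{2} + 885 = 885 + E^{2}$)
$\frac{q}{k{\left(g,P \right)}} = \frac{-602175 + i \sqrt{1033779}}{885 + \left(-2138\right)^{2}} = \frac{-602175 + i \sqrt{1033779}}{885 + 4571044} = \frac{-602175 + i \sqrt{1033779}}{4571929} = \left(-602175 + i \sqrt{1033779}\right) \frac{1}{4571929} = - \frac{602175}{4571929} + \frac{i \sqrt{1033779}}{4571929}$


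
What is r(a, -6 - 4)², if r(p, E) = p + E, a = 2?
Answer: 64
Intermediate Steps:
r(p, E) = E + p
r(a, -6 - 4)² = ((-6 - 4) + 2)² = (-10 + 2)² = (-8)² = 64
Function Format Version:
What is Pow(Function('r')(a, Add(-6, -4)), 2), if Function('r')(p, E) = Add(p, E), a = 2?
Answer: 64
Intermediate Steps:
Function('r')(p, E) = Add(E, p)
Pow(Function('r')(a, Add(-6, -4)), 2) = Pow(Add(Add(-6, -4), 2), 2) = Pow(Add(-10, 2), 2) = Pow(-8, 2) = 64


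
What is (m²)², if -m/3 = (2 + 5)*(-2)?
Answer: 3111696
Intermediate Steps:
m = 42 (m = -3*(2 + 5)*(-2) = -21*(-2) = -3*(-14) = 42)
(m²)² = (42²)² = 1764² = 3111696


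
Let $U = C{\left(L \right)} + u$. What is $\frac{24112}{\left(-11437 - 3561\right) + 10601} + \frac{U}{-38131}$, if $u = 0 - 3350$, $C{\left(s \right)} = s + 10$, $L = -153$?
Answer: $- \frac{904055951}{167662007} \approx -5.3921$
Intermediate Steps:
$C{\left(s \right)} = 10 + s$
$u = -3350$ ($u = 0 - 3350 = -3350$)
$U = -3493$ ($U = \left(10 - 153\right) - 3350 = -143 - 3350 = -3493$)
$\frac{24112}{\left(-11437 - 3561\right) + 10601} + \frac{U}{-38131} = \frac{24112}{\left(-11437 - 3561\right) + 10601} - \frac{3493}{-38131} = \frac{24112}{-14998 + 10601} - - \frac{3493}{38131} = \frac{24112}{-4397} + \frac{3493}{38131} = 24112 \left(- \frac{1}{4397}\right) + \frac{3493}{38131} = - \frac{24112}{4397} + \frac{3493}{38131} = - \frac{904055951}{167662007}$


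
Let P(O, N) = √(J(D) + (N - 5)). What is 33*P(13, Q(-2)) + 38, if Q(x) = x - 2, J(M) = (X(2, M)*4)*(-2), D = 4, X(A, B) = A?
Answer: 38 + 165*I ≈ 38.0 + 165.0*I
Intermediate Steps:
J(M) = -16 (J(M) = (2*4)*(-2) = 8*(-2) = -16)
Q(x) = -2 + x
P(O, N) = √(-21 + N) (P(O, N) = √(-16 + (N - 5)) = √(-16 + (-5 + N)) = √(-21 + N))
33*P(13, Q(-2)) + 38 = 33*√(-21 + (-2 - 2)) + 38 = 33*√(-21 - 4) + 38 = 33*√(-25) + 38 = 33*(5*I) + 38 = 165*I + 38 = 38 + 165*I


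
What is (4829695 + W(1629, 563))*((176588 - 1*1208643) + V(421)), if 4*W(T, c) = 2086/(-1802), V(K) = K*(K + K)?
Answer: -11793984525858301/3604 ≈ -3.2725e+12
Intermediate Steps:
V(K) = 2*K² (V(K) = K*(2*K) = 2*K²)
W(T, c) = -1043/3604 (W(T, c) = (2086/(-1802))/4 = (2086*(-1/1802))/4 = (¼)*(-1043/901) = -1043/3604)
(4829695 + W(1629, 563))*((176588 - 1*1208643) + V(421)) = (4829695 - 1043/3604)*((176588 - 1*1208643) + 2*421²) = 17406219737*((176588 - 1208643) + 2*177241)/3604 = 17406219737*(-1032055 + 354482)/3604 = (17406219737/3604)*(-677573) = -11793984525858301/3604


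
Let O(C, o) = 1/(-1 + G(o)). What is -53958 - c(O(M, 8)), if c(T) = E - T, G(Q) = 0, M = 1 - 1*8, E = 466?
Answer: -54425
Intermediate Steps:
M = -7 (M = 1 - 8 = -7)
O(C, o) = -1 (O(C, o) = 1/(-1 + 0) = 1/(-1) = -1)
c(T) = 466 - T
-53958 - c(O(M, 8)) = -53958 - (466 - 1*(-1)) = -53958 - (466 + 1) = -53958 - 1*467 = -53958 - 467 = -54425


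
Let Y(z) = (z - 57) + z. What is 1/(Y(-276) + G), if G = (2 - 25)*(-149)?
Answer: 1/2818 ≈ 0.00035486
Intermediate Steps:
G = 3427 (G = -23*(-149) = 3427)
Y(z) = -57 + 2*z (Y(z) = (-57 + z) + z = -57 + 2*z)
1/(Y(-276) + G) = 1/((-57 + 2*(-276)) + 3427) = 1/((-57 - 552) + 3427) = 1/(-609 + 3427) = 1/2818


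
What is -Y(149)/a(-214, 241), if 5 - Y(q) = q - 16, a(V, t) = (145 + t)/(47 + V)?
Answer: -10688/193 ≈ -55.378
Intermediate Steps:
a(V, t) = (145 + t)/(47 + V)
Y(q) = 21 - q (Y(q) = 5 - (q - 16) = 5 - (-16 + q) = 5 + (16 - q) = 21 - q)
-Y(149)/a(-214, 241) = -(21 - 1*149)/((145 + 241)/(47 - 214)) = -(21 - 149)/(386/(-167)) = -(-128)/((-1/167*386)) = -(-128)/(-386/167) = -(-128)*(-167)/386 = -1*10688/193 = -10688/193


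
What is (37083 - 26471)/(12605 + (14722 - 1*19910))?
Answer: 10612/7417 ≈ 1.4308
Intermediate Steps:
(37083 - 26471)/(12605 + (14722 - 1*19910)) = 10612/(12605 + (14722 - 19910)) = 10612/(12605 - 5188) = 10612/7417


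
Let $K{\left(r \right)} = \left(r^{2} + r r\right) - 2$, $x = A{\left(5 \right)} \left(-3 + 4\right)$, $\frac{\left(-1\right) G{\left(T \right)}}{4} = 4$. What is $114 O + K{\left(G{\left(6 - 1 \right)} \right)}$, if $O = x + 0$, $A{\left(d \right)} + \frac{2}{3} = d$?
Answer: $1004$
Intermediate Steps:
$A{\left(d \right)} = - \frac{2}{3} + d$
$G{\left(T \right)} = -16$ ($G{\left(T \right)} = \left(-4\right) 4 = -16$)
$x = \frac{13}{3}$ ($x = \left(- \frac{2}{3} + 5\right) \left(-3 + 4\right) = \frac{13}{3} \cdot 1 = \frac{13}{3} \approx 4.3333$)
$K{\left(r \right)} = -2 + 2 r^{2}$ ($K{\left(r \right)} = \left(r^{2} + r^{2}\right) - 2 = 2 r^{2} - 2 = -2 + 2 r^{2}$)
$O = \frac{13}{3}$ ($O = \frac{13}{3} + 0 = \frac{13}{3} \approx 4.3333$)
$114 O + K{\left(G{\left(6 - 1 \right)} \right)} = 114 \cdot \frac{13}{3} - \left(2 - 2 \left(-16\right)^{2}\right) = 494 + \left(-2 + 2 \cdot 256\right) = 494 + \left(-2 + 512\right) = 494 + 510 = 1004$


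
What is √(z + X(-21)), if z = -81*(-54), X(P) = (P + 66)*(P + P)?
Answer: 6*√69 ≈ 49.840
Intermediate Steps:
X(P) = 2*P*(66 + P) (X(P) = (66 + P)*(2*P) = 2*P*(66 + P))
z = 4374
√(z + X(-21)) = √(4374 + 2*(-21)*(66 - 21)) = √(4374 + 2*(-21)*45) = √(4374 - 1890) = √2484 = 6*√69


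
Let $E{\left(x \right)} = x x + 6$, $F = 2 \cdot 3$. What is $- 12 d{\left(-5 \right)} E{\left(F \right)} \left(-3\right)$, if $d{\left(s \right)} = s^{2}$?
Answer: $37800$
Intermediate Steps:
$F = 6$
$E{\left(x \right)} = 6 + x^{2}$ ($E{\left(x \right)} = x^{2} + 6 = 6 + x^{2}$)
$- 12 d{\left(-5 \right)} E{\left(F \right)} \left(-3\right) = - 12 \left(-5\right)^{2} \left(6 + 6^{2}\right) \left(-3\right) = - 12 \cdot 25 \left(6 + 36\right) \left(-3\right) = - 12 \cdot 25 \cdot 42 \left(-3\right) = - 12 \cdot 1050 \left(-3\right) = \left(-12\right) \left(-3150\right) = 37800$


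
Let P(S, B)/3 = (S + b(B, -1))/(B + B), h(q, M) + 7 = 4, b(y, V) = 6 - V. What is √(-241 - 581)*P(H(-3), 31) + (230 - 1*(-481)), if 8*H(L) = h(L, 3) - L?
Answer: 711 + 21*I*√822/62 ≈ 711.0 + 9.711*I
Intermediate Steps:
h(q, M) = -3 (h(q, M) = -7 + 4 = -3)
H(L) = -3/8 - L/8 (H(L) = (-3 - L)/8 = -3/8 - L/8)
P(S, B) = 3*(7 + S)/(2*B) (P(S, B) = 3*((S + (6 - 1*(-1)))/(B + B)) = 3*((S + (6 + 1))/((2*B))) = 3*((S + 7)*(1/(2*B))) = 3*((7 + S)*(1/(2*B))) = 3*((7 + S)/(2*B)) = 3*(7 + S)/(2*B))
√(-241 - 581)*P(H(-3), 31) + (230 - 1*(-481)) = √(-241 - 581)*((3/2)*(7 + (-3/8 - ⅛*(-3)))/31) + (230 - 1*(-481)) = √(-822)*((3/2)*(1/31)*(7 + (-3/8 + 3/8))) + (230 + 481) = (I*√822)*((3/2)*(1/31)*(7 + 0)) + 711 = (I*√822)*((3/2)*(1/31)*7) + 711 = (I*√822)*(21/62) + 711 = 21*I*√822/62 + 711 = 711 + 21*I*√822/62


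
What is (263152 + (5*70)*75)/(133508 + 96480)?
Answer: 144701/114994 ≈ 1.2583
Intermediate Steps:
(263152 + (5*70)*75)/(133508 + 96480) = (263152 + 350*75)/229988 = (263152 + 26250)*(1/229988) = 289402*(1/229988) = 144701/114994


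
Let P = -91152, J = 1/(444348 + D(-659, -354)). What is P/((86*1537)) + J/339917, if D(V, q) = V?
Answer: -6873655363395197/9967675018134983 ≈ -0.68959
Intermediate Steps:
J = 1/443689 (J = 1/(444348 - 659) = 1/443689 ≈ 2.2538e-6)
P/((86*1537)) + J/339917 = -91152/(86*1537) + (1/443689)/339917 = -91152/132182 + (1/443689)*(1/339917) = -91152*1/132182 + 1/150817433813 = -45576/66091 + 1/150817433813 = -6873655363395197/9967675018134983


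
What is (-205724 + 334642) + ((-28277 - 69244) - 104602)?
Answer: -73205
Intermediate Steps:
(-205724 + 334642) + ((-28277 - 69244) - 104602) = 128918 + (-97521 - 104602) = 128918 - 202123 = -73205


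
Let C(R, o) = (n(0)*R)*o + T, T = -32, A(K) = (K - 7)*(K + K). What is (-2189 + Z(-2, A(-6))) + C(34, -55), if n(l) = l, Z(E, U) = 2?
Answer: -2219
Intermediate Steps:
A(K) = 2*K*(-7 + K) (A(K) = (-7 + K)*(2*K) = 2*K*(-7 + K))
C(R, o) = -32 (C(R, o) = (0*R)*o - 32 = 0*o - 32 = 0 - 32 = -32)
(-2189 + Z(-2, A(-6))) + C(34, -55) = (-2189 + 2) - 32 = -2187 - 32 = -2219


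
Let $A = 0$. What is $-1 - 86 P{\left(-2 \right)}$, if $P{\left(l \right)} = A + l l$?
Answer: $-345$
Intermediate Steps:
$P{\left(l \right)} = l^{2}$ ($P{\left(l \right)} = 0 + l l = 0 + l^{2} = l^{2}$)
$-1 - 86 P{\left(-2 \right)} = -1 - 86 \left(-2\right)^{2} = -1 - 344 = -345$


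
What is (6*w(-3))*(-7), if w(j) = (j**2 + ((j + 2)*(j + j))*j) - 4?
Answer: 546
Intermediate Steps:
w(j) = -4 + j**2 + 2*j**2*(2 + j) (w(j) = (j**2 + ((2 + j)*(2*j))*j) - 4 = (j**2 + (2*j*(2 + j))*j) - 4 = (j**2 + 2*j**2*(2 + j)) - 4 = -4 + j**2 + 2*j**2*(2 + j))
(6*w(-3))*(-7) = (6*(-4 + 2*(-3)**3 + 5*(-3)**2))*(-7) = (6*(-4 + 2*(-27) + 5*9))*(-7) = (6*(-4 - 54 + 45))*(-7) = (6*(-13))*(-7) = -78*(-7) = 546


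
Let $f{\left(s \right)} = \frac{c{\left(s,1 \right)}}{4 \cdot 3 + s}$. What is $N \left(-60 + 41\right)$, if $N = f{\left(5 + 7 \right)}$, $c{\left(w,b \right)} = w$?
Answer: $- \frac{19}{2} \approx -9.5$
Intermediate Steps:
$f{\left(s \right)} = \frac{s}{12 + s}$ ($f{\left(s \right)} = \frac{s}{4 \cdot 3 + s} = \frac{s}{12 + s}$)
$N = \frac{1}{2}$ ($N = \frac{5 + 7}{12 + \left(5 + 7\right)} = \frac{12}{12 + 12} = \frac{12}{24} = 12 \cdot \frac{1}{24} = \frac{1}{2} \approx 0.5$)
$N \left(-60 + 41\right) = \frac{-60 + 41}{2} = \frac{1}{2} \left(-19\right) = - \frac{19}{2}$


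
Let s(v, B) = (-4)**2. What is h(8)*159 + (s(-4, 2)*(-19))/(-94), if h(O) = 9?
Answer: 67409/47 ≈ 1434.2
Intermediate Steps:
s(v, B) = 16
h(8)*159 + (s(-4, 2)*(-19))/(-94) = 9*159 + (16*(-19))/(-94) = 1431 - 304*(-1/94) = 1431 + 152/47 = 67409/47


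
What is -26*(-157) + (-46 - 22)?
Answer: 4014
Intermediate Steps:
-26*(-157) + (-46 - 22) = 4082 - 68 = 4014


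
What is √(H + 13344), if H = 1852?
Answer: 2*√3799 ≈ 123.27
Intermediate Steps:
√(H + 13344) = √(1852 + 13344) = √15196 = 2*√3799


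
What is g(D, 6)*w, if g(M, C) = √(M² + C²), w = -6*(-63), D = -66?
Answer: 2268*√122 ≈ 25051.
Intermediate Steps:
w = 378
g(M, C) = √(C² + M²)
g(D, 6)*w = √(6² + (-66)²)*378 = √(36 + 4356)*378 = √4392*378 = (6*√122)*378 = 2268*√122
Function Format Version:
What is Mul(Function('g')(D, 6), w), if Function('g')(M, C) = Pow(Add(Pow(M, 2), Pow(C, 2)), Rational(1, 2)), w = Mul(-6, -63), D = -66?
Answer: Mul(2268, Pow(122, Rational(1, 2))) ≈ 25051.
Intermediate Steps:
w = 378
Function('g')(M, C) = Pow(Add(Pow(C, 2), Pow(M, 2)), Rational(1, 2))
Mul(Function('g')(D, 6), w) = Mul(Pow(Add(Pow(6, 2), Pow(-66, 2)), Rational(1, 2)), 378) = Mul(Pow(Add(36, 4356), Rational(1, 2)), 378) = Mul(Pow(4392, Rational(1, 2)), 378) = Mul(Mul(6, Pow(122, Rational(1, 2))), 378) = Mul(2268, Pow(122, Rational(1, 2)))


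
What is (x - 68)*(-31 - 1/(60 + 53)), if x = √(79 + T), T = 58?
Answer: 238272/113 - 3504*√137/113 ≈ 1745.7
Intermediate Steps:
x = √137 (x = √(79 + 58) = √137 ≈ 11.705)
(x - 68)*(-31 - 1/(60 + 53)) = (√137 - 68)*(-31 - 1/(60 + 53)) = (-68 + √137)*(-31 - 1/113) = (-68 + √137)*(-3504/113) = 238272/113 - 3504*√137/113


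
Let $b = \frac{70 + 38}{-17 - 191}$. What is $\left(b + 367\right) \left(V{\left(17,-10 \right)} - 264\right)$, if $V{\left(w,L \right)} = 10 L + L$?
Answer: $- \frac{3563659}{26} \approx -1.3706 \cdot 10^{5}$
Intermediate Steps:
$b = - \frac{27}{52}$ ($b = \frac{108}{-208} = 108 \left(- \frac{1}{208}\right) = - \frac{27}{52} \approx -0.51923$)
$V{\left(w,L \right)} = 11 L$
$\left(b + 367\right) \left(V{\left(17,-10 \right)} - 264\right) = \left(- \frac{27}{52} + 367\right) \left(11 \left(-10\right) - 264\right) = \frac{19057 \left(-110 - 264\right)}{52} = \frac{19057}{52} \left(-374\right) = - \frac{3563659}{26}$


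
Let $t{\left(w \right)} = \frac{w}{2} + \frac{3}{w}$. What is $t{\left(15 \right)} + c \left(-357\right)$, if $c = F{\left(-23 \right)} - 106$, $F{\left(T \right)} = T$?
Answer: $\frac{460607}{10} \approx 46061.0$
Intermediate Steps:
$t{\left(w \right)} = \frac{w}{2} + \frac{3}{w}$ ($t{\left(w \right)} = w \frac{1}{2} + \frac{3}{w} = \frac{w}{2} + \frac{3}{w}$)
$c = -129$ ($c = -23 - 106 = -129$)
$t{\left(15 \right)} + c \left(-357\right) = \left(\frac{1}{2} \cdot 15 + \frac{3}{15}\right) - -46053 = \left(\frac{15}{2} + 3 \cdot \frac{1}{15}\right) + 46053 = \left(\frac{15}{2} + \frac{1}{5}\right) + 46053 = \frac{77}{10} + 46053 = \frac{460607}{10}$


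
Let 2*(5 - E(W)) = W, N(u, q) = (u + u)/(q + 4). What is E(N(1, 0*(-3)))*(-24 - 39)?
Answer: -1197/4 ≈ -299.25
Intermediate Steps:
N(u, q) = 2*u/(4 + q) (N(u, q) = (2*u)/(4 + q) = 2*u/(4 + q))
E(W) = 5 - W/2
E(N(1, 0*(-3)))*(-24 - 39) = (5 - 1/(4 + 0*(-3)))*(-24 - 39) = (5 - 1/(4 + 0))*(-63) = (5 - 1/4)*(-63) = (19/4)*(-63) = -1197/4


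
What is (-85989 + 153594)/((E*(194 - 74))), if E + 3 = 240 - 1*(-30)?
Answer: 4507/2136 ≈ 2.1100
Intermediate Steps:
E = 267 (E = -3 + (240 - 1*(-30)) = -3 + (240 + 30) = -3 + 270 = 267)
(-85989 + 153594)/((E*(194 - 74))) = (-85989 + 153594)/((267*(194 - 74))) = 67605/((267*120)) = 67605/32040 = 67605*(1/32040) = 4507/2136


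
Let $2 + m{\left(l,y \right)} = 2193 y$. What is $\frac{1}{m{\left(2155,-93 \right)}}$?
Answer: $- \frac{1}{203951} \approx -4.9031 \cdot 10^{-6}$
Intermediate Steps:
$m{\left(l,y \right)} = -2 + 2193 y$
$\frac{1}{m{\left(2155,-93 \right)}} = \frac{1}{-2 + 2193 \left(-93\right)} = \frac{1}{-2 - 203949} = \frac{1}{-203951} = - \frac{1}{203951}$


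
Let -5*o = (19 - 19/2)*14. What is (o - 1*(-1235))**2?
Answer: 36505764/25 ≈ 1.4602e+6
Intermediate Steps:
o = -133/5 (o = -(19 - 19/2)*14/5 = -19*14/10 = -1/5*133 = -133/5 ≈ -26.600)
(o - 1*(-1235))**2 = (-133/5 - 1*(-1235))**2 = (-133/5 + 1235)**2 = (6042/5)**2 = 36505764/25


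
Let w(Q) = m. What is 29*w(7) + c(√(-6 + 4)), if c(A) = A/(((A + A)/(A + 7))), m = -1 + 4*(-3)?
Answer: -747/2 + I*√2/2 ≈ -373.5 + 0.70711*I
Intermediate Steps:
m = -13 (m = -1 - 12 = -13)
w(Q) = -13
c(A) = 7/2 + A/2 (c(A) = A/(((2*A)/(7 + A))) = A/((2*A/(7 + A))) = A*((7 + A)/(2*A)) = 7/2 + A/2)
29*w(7) + c(√(-6 + 4)) = 29*(-13) + (7/2 + √(-6 + 4)/2) = -377 + (7/2 + √(-2)/2) = -377 + (7/2 + (I*√2)/2) = -377 + (7/2 + I*√2/2) = -747/2 + I*√2/2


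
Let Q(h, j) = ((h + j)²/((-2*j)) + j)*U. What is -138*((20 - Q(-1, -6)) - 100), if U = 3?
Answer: 20493/2 ≈ 10247.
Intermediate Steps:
Q(h, j) = 3*j - 3*(h + j)²/(2*j) (Q(h, j) = ((h + j)²/((-2*j)) + j)*3 = ((h + j)²*(-1/(2*j)) + j)*3 = (-(h + j)²/(2*j) + j)*3 = (j - (h + j)²/(2*j))*3 = 3*j - 3*(h + j)²/(2*j))
-138*((20 - Q(-1, -6)) - 100) = -138*((20 - (3*(-6) - 3/2*(-1 - 6)²/(-6))) - 100) = -138*((20 - (-18 - 3/2*(-⅙)*(-7)²)) - 100) = -138*((20 - (-18 - 3/2*(-⅙)*49)) - 100) = -138*((20 - (-18 + 49/4)) - 100) = -138*((20 - 1*(-23/4)) - 100) = -138*((20 + 23/4) - 100) = -138*(103/4 - 100) = -138*(-297/4) = 20493/2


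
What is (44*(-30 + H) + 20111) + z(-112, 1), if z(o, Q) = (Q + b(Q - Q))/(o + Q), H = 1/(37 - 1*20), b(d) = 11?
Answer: 11821099/629 ≈ 18793.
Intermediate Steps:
H = 1/17 (H = 1/(37 - 20) = 1/17 ≈ 0.058824)
z(o, Q) = (11 + Q)/(Q + o) (z(o, Q) = (Q + 11)/(o + Q) = (11 + Q)/(Q + o))
(44*(-30 + H) + 20111) + z(-112, 1) = (44*(-30 + 1/17) + 20111) + (11 + 1)/(1 - 112) = (44*(-509/17) + 20111) + 12/(-111) = (-22396/17 + 20111) - 1/111*12 = 319491/17 - 4/37 = 11821099/629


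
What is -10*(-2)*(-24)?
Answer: -480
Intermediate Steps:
-10*(-2)*(-24) = 20*(-24) = -480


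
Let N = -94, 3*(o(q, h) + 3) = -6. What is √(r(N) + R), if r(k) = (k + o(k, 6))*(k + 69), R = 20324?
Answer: √22799 ≈ 150.99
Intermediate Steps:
o(q, h) = -5 (o(q, h) = -3 + (⅓)*(-6) = -3 - 2 = -5)
r(k) = (-5 + k)*(69 + k) (r(k) = (k - 5)*(k + 69) = (-5 + k)*(69 + k))
√(r(N) + R) = √((-345 + (-94)² + 64*(-94)) + 20324) = √((-345 + 8836 - 6016) + 20324) = √(2475 + 20324) = √22799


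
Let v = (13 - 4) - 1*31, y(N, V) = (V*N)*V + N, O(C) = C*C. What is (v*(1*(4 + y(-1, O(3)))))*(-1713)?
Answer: -2939508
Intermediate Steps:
O(C) = C²
y(N, V) = N + N*V² (y(N, V) = (N*V)*V + N = N*V² + N = N + N*V²)
v = -22 (v = 9 - 31 = -22)
(v*(1*(4 + y(-1, O(3)))))*(-1713) = -22*(4 - (1 + (3²)²))*(-1713) = -22*(4 - (1 + 9²))*(-1713) = -22*(4 - (1 + 81))*(-1713) = -22*(4 - 1*82)*(-1713) = -22*(4 - 82)*(-1713) = -22*(-78)*(-1713) = 1716*(-1713) = -2939508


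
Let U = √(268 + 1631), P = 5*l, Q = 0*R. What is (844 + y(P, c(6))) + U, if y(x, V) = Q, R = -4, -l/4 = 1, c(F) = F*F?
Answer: 844 + 3*√211 ≈ 887.58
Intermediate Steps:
c(F) = F²
l = -4 (l = -4*1 = -4)
Q = 0 (Q = 0*(-4) = 0)
P = -20 (P = 5*(-4) = -20)
y(x, V) = 0
U = 3*√211 (U = √1899 = 3*√211 ≈ 43.578)
(844 + y(P, c(6))) + U = (844 + 0) + 3*√211 = 844 + 3*√211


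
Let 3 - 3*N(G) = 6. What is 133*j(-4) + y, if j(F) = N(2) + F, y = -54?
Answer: -719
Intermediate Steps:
N(G) = -1 (N(G) = 1 - 1/3*6 = 1 - 2 = -1)
j(F) = -1 + F
133*j(-4) + y = 133*(-1 - 4) - 54 = 133*(-5) - 54 = -665 - 54 = -719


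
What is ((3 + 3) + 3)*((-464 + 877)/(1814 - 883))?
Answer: 531/133 ≈ 3.9925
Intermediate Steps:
((3 + 3) + 3)*((-464 + 877)/(1814 - 883)) = (6 + 3)*(413/931) = 9*(413*(1/931)) = 9*(59/133) = 531/133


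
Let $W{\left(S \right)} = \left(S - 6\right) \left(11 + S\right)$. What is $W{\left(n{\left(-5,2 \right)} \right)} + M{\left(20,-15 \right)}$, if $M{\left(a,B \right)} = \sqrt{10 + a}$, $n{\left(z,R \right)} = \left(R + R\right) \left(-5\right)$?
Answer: $234 + \sqrt{30} \approx 239.48$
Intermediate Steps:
$n{\left(z,R \right)} = - 10 R$ ($n{\left(z,R \right)} = 2 R \left(-5\right) = - 10 R$)
$W{\left(S \right)} = \left(-6 + S\right) \left(11 + S\right)$
$W{\left(n{\left(-5,2 \right)} \right)} + M{\left(20,-15 \right)} = \left(-66 + \left(\left(-10\right) 2\right)^{2} + 5 \left(\left(-10\right) 2\right)\right) + \sqrt{10 + 20} = \left(-66 + \left(-20\right)^{2} + 5 \left(-20\right)\right) + \sqrt{30} = \left(-66 + 400 - 100\right) + \sqrt{30} = 234 + \sqrt{30}$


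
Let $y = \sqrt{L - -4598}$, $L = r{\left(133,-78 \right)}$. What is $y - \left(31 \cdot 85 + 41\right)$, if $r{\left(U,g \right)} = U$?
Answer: $-2676 + \sqrt{4731} \approx -2607.2$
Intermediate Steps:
$L = 133$
$y = \sqrt{4731}$ ($y = \sqrt{133 - -4598} = \sqrt{133 + 4598} = \sqrt{4731} \approx 68.782$)
$y - \left(31 \cdot 85 + 41\right) = \sqrt{4731} - \left(31 \cdot 85 + 41\right) = \sqrt{4731} - \left(2635 + 41\right) = \sqrt{4731} - 2676 = -2676 + \sqrt{4731}$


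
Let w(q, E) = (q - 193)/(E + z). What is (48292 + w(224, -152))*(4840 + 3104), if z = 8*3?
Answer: 6138075585/16 ≈ 3.8363e+8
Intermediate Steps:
z = 24
w(q, E) = (-193 + q)/(24 + E) (w(q, E) = (q - 193)/(E + 24) = (-193 + q)/(24 + E))
(48292 + w(224, -152))*(4840 + 3104) = (48292 + (-193 + 224)/(24 - 152))*(4840 + 3104) = (48292 + 31/(-128))*7944 = (48292 - 1/128*31)*7944 = (48292 - 31/128)*7944 = (6181345/128)*7944 = 6138075585/16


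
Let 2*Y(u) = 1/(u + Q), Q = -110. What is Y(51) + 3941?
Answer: 465037/118 ≈ 3941.0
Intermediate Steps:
Y(u) = 1/(2*(-110 + u)) (Y(u) = 1/(2*(u - 110)) = 1/(2*(-110 + u)))
Y(51) + 3941 = 1/(2*(-110 + 51)) + 3941 = (½)/(-59) + 3941 = (½)*(-1/59) + 3941 = -1/118 + 3941 = 465037/118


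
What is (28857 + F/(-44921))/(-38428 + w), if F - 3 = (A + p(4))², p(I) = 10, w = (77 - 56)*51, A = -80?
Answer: -1296280394/1678113797 ≈ -0.77246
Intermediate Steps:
w = 1071 (w = 21*51 = 1071)
F = 4903 (F = 3 + (-80 + 10)² = 3 + (-70)² = 3 + 4900 = 4903)
(28857 + F/(-44921))/(-38428 + w) = (28857 + 4903/(-44921))/(-38428 + 1071) = (28857 + 4903*(-1/44921))/(-37357) = (28857 - 4903/44921)*(-1/37357) = (1296280394/44921)*(-1/37357) = -1296280394/1678113797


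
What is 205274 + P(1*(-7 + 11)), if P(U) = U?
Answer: 205278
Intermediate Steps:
205274 + P(1*(-7 + 11)) = 205274 + 1*(-7 + 11) = 205274 + 1*4 = 205274 + 4 = 205278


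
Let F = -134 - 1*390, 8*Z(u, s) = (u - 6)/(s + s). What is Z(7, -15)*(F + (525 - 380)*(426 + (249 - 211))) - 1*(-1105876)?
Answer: 22111957/20 ≈ 1.1056e+6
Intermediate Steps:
Z(u, s) = (-6 + u)/(16*s) (Z(u, s) = ((u - 6)/(s + s))/8 = ((-6 + u)/((2*s)))/8 = ((-6 + u)*(1/(2*s)))/8 = ((-6 + u)/(2*s))/8 = (-6 + u)/(16*s))
F = -524 (F = -134 - 390 = -524)
Z(7, -15)*(F + (525 - 380)*(426 + (249 - 211))) - 1*(-1105876) = ((1/16)*(-6 + 7)/(-15))*(-524 + (525 - 380)*(426 + (249 - 211))) - 1*(-1105876) = ((1/16)*(-1/15)*1)*(-524 + 145*(426 + 38)) + 1105876 = -(-524 + 145*464)/240 + 1105876 = -(-524 + 67280)/240 + 1105876 = -1/240*66756 + 1105876 = -5563/20 + 1105876 = 22111957/20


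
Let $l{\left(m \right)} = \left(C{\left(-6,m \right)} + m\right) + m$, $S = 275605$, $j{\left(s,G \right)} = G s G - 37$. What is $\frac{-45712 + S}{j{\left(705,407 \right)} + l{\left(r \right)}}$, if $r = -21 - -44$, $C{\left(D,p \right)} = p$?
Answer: $\frac{229893}{116782577} \approx 0.0019686$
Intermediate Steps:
$j{\left(s,G \right)} = -37 + s G^{2}$ ($j{\left(s,G \right)} = s G^{2} - 37 = -37 + s G^{2}$)
$r = 23$ ($r = -21 + 44 = 23$)
$l{\left(m \right)} = 3 m$ ($l{\left(m \right)} = \left(m + m\right) + m = 2 m + m = 3 m$)
$\frac{-45712 + S}{j{\left(705,407 \right)} + l{\left(r \right)}} = \frac{-45712 + 275605}{\left(-37 + 705 \cdot 407^{2}\right) + 3 \cdot 23} = \frac{229893}{\left(-37 + 705 \cdot 165649\right) + 69} = \frac{229893}{\left(-37 + 116782545\right) + 69} = \frac{229893}{116782508 + 69} = \frac{229893}{116782577}$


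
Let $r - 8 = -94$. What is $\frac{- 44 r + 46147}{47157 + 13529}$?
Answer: $\frac{49931}{60686} \approx 0.82278$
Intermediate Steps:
$r = -86$ ($r = 8 - 94 = -86$)
$\frac{- 44 r + 46147}{47157 + 13529} = \frac{\left(-44\right) \left(-86\right) + 46147}{47157 + 13529} = \frac{3784 + 46147}{60686} = 49931 \cdot \frac{1}{60686} = \frac{49931}{60686}$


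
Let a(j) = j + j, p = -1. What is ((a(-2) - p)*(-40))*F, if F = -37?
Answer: -4440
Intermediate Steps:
a(j) = 2*j
((a(-2) - p)*(-40))*F = ((2*(-2) - 1*(-1))*(-40))*(-37) = ((-4 + 1)*(-40))*(-37) = -3*(-40)*(-37) = 120*(-37) = -4440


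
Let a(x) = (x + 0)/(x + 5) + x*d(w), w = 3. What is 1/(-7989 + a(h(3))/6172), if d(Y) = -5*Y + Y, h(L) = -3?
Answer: -12344/98616147 ≈ -0.00012517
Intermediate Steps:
d(Y) = -4*Y
a(x) = -12*x + x/(5 + x) (a(x) = (x + 0)/(x + 5) + x*(-4*3) = x/(5 + x) + x*(-12) = x/(5 + x) - 12*x = -12*x + x/(5 + x))
1/(-7989 + a(h(3))/6172) = 1/(-7989 - 1*(-3)*(59 + 12*(-3))/(5 - 3)/6172) = 1/(-7989 - 1*(-3)*(59 - 36)/2*(1/6172)) = 1/(-7989 - 1*(-3)*½*23*(1/6172)) = 1/(-7989 + (69/2)*(1/6172)) = 1/(-7989 + 69/12344) = 1/(-98616147/12344) = -12344/98616147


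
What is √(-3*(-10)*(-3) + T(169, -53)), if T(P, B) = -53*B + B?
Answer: √2666 ≈ 51.633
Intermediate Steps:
T(P, B) = -52*B
√(-3*(-10)*(-3) + T(169, -53)) = √(-3*(-10)*(-3) - 52*(-53)) = √(30*(-3) + 2756) = √(-90 + 2756) = √2666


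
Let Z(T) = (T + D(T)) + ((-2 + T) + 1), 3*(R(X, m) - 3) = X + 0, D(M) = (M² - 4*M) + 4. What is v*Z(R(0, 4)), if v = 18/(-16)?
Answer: -27/4 ≈ -6.7500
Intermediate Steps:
v = -9/8 (v = 18*(-1/16) = -9/8 ≈ -1.1250)
D(M) = 4 + M² - 4*M
R(X, m) = 3 + X/3 (R(X, m) = 3 + (X + 0)/3 = 3 + X/3)
Z(T) = 3 + T² - 2*T (Z(T) = (T + (4 + T² - 4*T)) + ((-2 + T) + 1) = (4 + T² - 3*T) + (-1 + T) = 3 + T² - 2*T)
v*Z(R(0, 4)) = -9*(3 + (3 + (⅓)*0)² - 2*(3 + (⅓)*0))/8 = -9*(3 + (3 + 0)² - 2*(3 + 0))/8 = -9*(3 + 3² - 2*3)/8 = -9*(3 + 9 - 6)/8 = -9/8*6 = -27/4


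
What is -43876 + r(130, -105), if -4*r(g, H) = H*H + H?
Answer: -46606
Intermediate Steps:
r(g, H) = -H/4 - H²/4 (r(g, H) = -(H*H + H)/4 = -(H² + H)/4 = -(H + H²)/4 = -H/4 - H²/4)
-43876 + r(130, -105) = -43876 - ¼*(-105)*(1 - 105) = -43876 - ¼*(-105)*(-104) = -43876 - 2730 = -46606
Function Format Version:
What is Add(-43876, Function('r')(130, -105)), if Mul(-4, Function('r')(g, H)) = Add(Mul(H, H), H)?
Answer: -46606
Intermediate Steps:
Function('r')(g, H) = Add(Mul(Rational(-1, 4), H), Mul(Rational(-1, 4), Pow(H, 2))) (Function('r')(g, H) = Mul(Rational(-1, 4), Add(Mul(H, H), H)) = Mul(Rational(-1, 4), Add(Pow(H, 2), H)) = Mul(Rational(-1, 4), Add(H, Pow(H, 2))) = Add(Mul(Rational(-1, 4), H), Mul(Rational(-1, 4), Pow(H, 2))))
Add(-43876, Function('r')(130, -105)) = Add(-43876, Mul(Rational(-1, 4), -105, Add(1, -105))) = Add(-43876, Mul(Rational(-1, 4), -105, -104)) = Add(-43876, -2730) = -46606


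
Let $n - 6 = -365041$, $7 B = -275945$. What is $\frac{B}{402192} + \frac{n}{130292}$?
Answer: $- \frac{265913130745}{91704200112} \approx -2.8997$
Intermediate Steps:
$B = - \frac{275945}{7}$ ($B = \frac{1}{7} \left(-275945\right) = - \frac{275945}{7} \approx -39421.0$)
$n = -365035$ ($n = 6 - 365041 = -365035$)
$\frac{B}{402192} + \frac{n}{130292} = - \frac{275945}{7 \cdot 402192} - \frac{365035}{130292} = \left(- \frac{275945}{7}\right) \frac{1}{402192} - \frac{365035}{130292} = - \frac{275945}{2815344} - \frac{365035}{130292} = - \frac{265913130745}{91704200112}$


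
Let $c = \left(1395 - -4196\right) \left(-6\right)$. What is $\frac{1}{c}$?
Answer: $- \frac{1}{33546} \approx -2.981 \cdot 10^{-5}$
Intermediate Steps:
$c = -33546$ ($c = \left(1395 + 4196\right) \left(-6\right) = 5591 \left(-6\right) = -33546$)
$\frac{1}{c} = \frac{1}{-33546} = - \frac{1}{33546}$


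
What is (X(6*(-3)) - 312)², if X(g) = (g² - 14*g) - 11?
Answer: 64009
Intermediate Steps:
X(g) = -11 + g² - 14*g
(X(6*(-3)) - 312)² = ((-11 + (6*(-3))² - 84*(-3)) - 312)² = ((-11 + (-18)² - 14*(-18)) - 312)² = ((-11 + 324 + 252) - 312)² = (565 - 312)² = 253² = 64009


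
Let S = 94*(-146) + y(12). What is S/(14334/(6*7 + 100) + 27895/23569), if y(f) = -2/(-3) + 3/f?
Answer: -39367189589/292970688 ≈ -134.37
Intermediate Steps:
y(f) = 2/3 + 3/f (y(f) = -2*(-1/3) + 3/f = 2/3 + 3/f)
S = -164677/12 (S = 94*(-146) + (2/3 + 3/12) = -13724 + (2/3 + 3*(1/12)) = -13724 + (2/3 + 1/4) = -13724 + 11/12 = -164677/12 ≈ -13723.)
S/(14334/(6*7 + 100) + 27895/23569) = -164677/(12*(14334/(6*7 + 100) + 27895/23569)) = -164677/(12*(14334/(42 + 100) + 27895*(1/23569))) = -164677/(12*(14334/142 + 3985/3367)) = -164677/(12*(14334*(1/142) + 3985/3367)) = -164677/(12*(7167/71 + 3985/3367)) = -164677/(12*24414224/239057) = -164677/12*239057/24414224 = -39367189589/292970688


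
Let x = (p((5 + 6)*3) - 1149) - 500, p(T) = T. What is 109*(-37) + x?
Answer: -5649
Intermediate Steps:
x = -1616 (x = ((5 + 6)*3 - 1149) - 500 = (11*3 - 1149) - 500 = (33 - 1149) - 500 = -1116 - 500 = -1616)
109*(-37) + x = 109*(-37) - 1616 = -4033 - 1616 = -5649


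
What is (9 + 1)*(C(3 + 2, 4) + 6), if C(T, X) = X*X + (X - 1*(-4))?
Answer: 300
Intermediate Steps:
C(T, X) = 4 + X + X**2 (C(T, X) = X**2 + (X + 4) = X**2 + (4 + X) = 4 + X + X**2)
(9 + 1)*(C(3 + 2, 4) + 6) = (9 + 1)*((4 + 4 + 4**2) + 6) = 10*((4 + 4 + 16) + 6) = 10*(24 + 6) = 10*30 = 300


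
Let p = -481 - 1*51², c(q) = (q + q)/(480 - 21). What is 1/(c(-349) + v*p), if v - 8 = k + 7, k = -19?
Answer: 459/5657854 ≈ 8.1126e-5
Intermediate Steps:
c(q) = 2*q/459 (c(q) = (2*q)/459 = (2*q)*(1/459) = 2*q/459)
p = -3082 (p = -481 - 1*2601 = -481 - 2601 = -3082)
v = -4 (v = 8 + (-19 + 7) = 8 - 12 = -4)
1/(c(-349) + v*p) = 1/((2/459)*(-349) - 4*(-3082)) = 1/(-698/459 + 12328) = 1/(5657854/459) = 459/5657854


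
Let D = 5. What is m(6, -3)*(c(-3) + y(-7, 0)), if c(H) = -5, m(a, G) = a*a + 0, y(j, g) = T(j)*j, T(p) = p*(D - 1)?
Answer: 6876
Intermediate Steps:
T(p) = 4*p (T(p) = p*(5 - 1) = p*4 = 4*p)
y(j, g) = 4*j**2 (y(j, g) = (4*j)*j = 4*j**2)
m(a, G) = a**2 (m(a, G) = a**2 + 0 = a**2)
m(6, -3)*(c(-3) + y(-7, 0)) = 6**2*(-5 + 4*(-7)**2) = 36*(-5 + 4*49) = 36*(-5 + 196) = 36*191 = 6876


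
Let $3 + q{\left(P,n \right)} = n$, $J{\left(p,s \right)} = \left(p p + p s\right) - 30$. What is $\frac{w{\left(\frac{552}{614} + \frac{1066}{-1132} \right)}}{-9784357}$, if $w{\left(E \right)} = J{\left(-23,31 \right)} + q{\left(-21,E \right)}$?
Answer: $\frac{37713769}{1700149441034} \approx 2.2183 \cdot 10^{-5}$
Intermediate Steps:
$J{\left(p,s \right)} = -30 + p^{2} + p s$ ($J{\left(p,s \right)} = \left(p^{2} + p s\right) - 30 = -30 + p^{2} + p s$)
$q{\left(P,n \right)} = -3 + n$
$w{\left(E \right)} = -217 + E$ ($w{\left(E \right)} = \left(-30 + \left(-23\right)^{2} - 713\right) + \left(-3 + E\right) = \left(-30 + 529 - 713\right) + \left(-3 + E\right) = -214 + \left(-3 + E\right) = -217 + E$)
$\frac{w{\left(\frac{552}{614} + \frac{1066}{-1132} \right)}}{-9784357} = \frac{-217 + \left(\frac{552}{614} + \frac{1066}{-1132}\right)}{-9784357} = \left(-217 + \left(552 \cdot \frac{1}{614} + 1066 \left(- \frac{1}{1132}\right)\right)\right) \left(- \frac{1}{9784357}\right) = \left(-217 + \left(\frac{276}{307} - \frac{533}{566}\right)\right) \left(- \frac{1}{9784357}\right) = \left(-217 - \frac{7415}{173762}\right) \left(- \frac{1}{9784357}\right) = \left(- \frac{37713769}{173762}\right) \left(- \frac{1}{9784357}\right) = \frac{37713769}{1700149441034}$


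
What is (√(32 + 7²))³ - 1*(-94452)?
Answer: 95181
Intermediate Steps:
(√(32 + 7²))³ - 1*(-94452) = (√(32 + 49))³ + 94452 = (√81)³ + 94452 = 9³ + 94452 = 729 + 94452 = 95181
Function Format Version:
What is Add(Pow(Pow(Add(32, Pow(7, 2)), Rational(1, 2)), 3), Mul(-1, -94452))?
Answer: 95181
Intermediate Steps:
Add(Pow(Pow(Add(32, Pow(7, 2)), Rational(1, 2)), 3), Mul(-1, -94452)) = Add(Pow(Pow(Add(32, 49), Rational(1, 2)), 3), 94452) = Add(Pow(Pow(81, Rational(1, 2)), 3), 94452) = Add(Pow(9, 3), 94452) = Add(729, 94452) = 95181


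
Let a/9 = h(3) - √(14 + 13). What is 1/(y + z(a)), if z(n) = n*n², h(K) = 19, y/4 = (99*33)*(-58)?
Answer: 99337/205469108676 + 1665*√3/7609966988 ≈ 8.6242e-7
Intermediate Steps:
y = -757944 (y = 4*((99*33)*(-58)) = 4*(3267*(-58)) = 4*(-189486) = -757944)
a = 171 - 27*√3 (a = 9*(19 - √(14 + 13)) = 9*(19 - √27) = 9*(19 - 3*√3) = 171 - 27*√3 ≈ 124.23)
z(n) = n³
1/(y + z(a)) = 1/(-757944 + (171 - 27*√3)³)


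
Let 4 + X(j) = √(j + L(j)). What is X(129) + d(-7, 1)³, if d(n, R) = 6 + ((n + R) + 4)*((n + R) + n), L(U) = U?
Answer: 32764 + √258 ≈ 32780.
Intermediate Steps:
d(n, R) = 6 + (R + 2*n)*(4 + R + n) (d(n, R) = 6 + ((R + n) + 4)*((R + n) + n) = 6 + (4 + R + n)*(R + 2*n) = 6 + (R + 2*n)*(4 + R + n))
X(j) = -4 + √2*√j (X(j) = -4 + √(j + j) = -4 + √(2*j) = -4 + √2*√j)
X(129) + d(-7, 1)³ = (-4 + √2*√129) + (6 + 1² + 2*(-7)² + 4*1 + 8*(-7) + 3*1*(-7))³ = (-4 + √258) + (6 + 1 + 2*49 + 4 - 56 - 21)³ = (-4 + √258) + (6 + 1 + 98 + 4 - 56 - 21)³ = (-4 + √258) + 32³ = (-4 + √258) + 32768 = 32764 + √258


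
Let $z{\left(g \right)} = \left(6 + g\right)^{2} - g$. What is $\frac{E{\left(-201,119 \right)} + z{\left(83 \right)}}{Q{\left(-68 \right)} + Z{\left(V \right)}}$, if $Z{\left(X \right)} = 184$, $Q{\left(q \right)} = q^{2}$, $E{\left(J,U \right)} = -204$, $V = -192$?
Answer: $\frac{3817}{2404} \approx 1.5878$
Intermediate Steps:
$\frac{E{\left(-201,119 \right)} + z{\left(83 \right)}}{Q{\left(-68 \right)} + Z{\left(V \right)}} = \frac{-204 + \left(\left(6 + 83\right)^{2} - 83\right)}{\left(-68\right)^{2} + 184} = \frac{-204 - \left(83 - 89^{2}\right)}{4624 + 184} = \frac{-204 + \left(7921 - 83\right)}{4808} = \left(-204 + 7838\right) \frac{1}{4808} = 7634 \cdot \frac{1}{4808} = \frac{3817}{2404}$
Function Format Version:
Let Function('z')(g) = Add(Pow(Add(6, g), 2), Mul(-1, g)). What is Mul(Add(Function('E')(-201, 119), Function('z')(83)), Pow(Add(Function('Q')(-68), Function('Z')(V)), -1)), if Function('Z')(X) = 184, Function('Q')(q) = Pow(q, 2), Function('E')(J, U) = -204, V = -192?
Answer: Rational(3817, 2404) ≈ 1.5878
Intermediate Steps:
Mul(Add(Function('E')(-201, 119), Function('z')(83)), Pow(Add(Function('Q')(-68), Function('Z')(V)), -1)) = Mul(Add(-204, Add(Pow(Add(6, 83), 2), Mul(-1, 83))), Pow(Add(Pow(-68, 2), 184), -1)) = Mul(Add(-204, Add(Pow(89, 2), -83)), Pow(Add(4624, 184), -1)) = Mul(Add(-204, Add(7921, -83)), Pow(4808, -1)) = Mul(Add(-204, 7838), Rational(1, 4808)) = Mul(7634, Rational(1, 4808)) = Rational(3817, 2404)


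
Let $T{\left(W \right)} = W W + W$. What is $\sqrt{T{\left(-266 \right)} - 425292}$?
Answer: $i \sqrt{354802} \approx 595.65 i$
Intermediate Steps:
$T{\left(W \right)} = W + W^{2}$ ($T{\left(W \right)} = W^{2} + W = W + W^{2}$)
$\sqrt{T{\left(-266 \right)} - 425292} = \sqrt{- 266 \left(1 - 266\right) - 425292} = \sqrt{\left(-266\right) \left(-265\right) - 425292} = \sqrt{70490 - 425292} = \sqrt{-354802} = i \sqrt{354802}$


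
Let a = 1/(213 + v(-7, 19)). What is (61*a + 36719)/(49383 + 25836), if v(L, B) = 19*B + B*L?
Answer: 16193140/33171579 ≈ 0.48816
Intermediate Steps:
a = 1/441 (a = 1/(213 + 19*(19 - 7)) = 1/(213 + 19*12) = 1/(213 + 228) = 1/441 ≈ 0.0022676)
(61*a + 36719)/(49383 + 25836) = (61*(1/441) + 36719)/(49383 + 25836) = (61/441 + 36719)/75219 = (16193140/441)*(1/75219) = 16193140/33171579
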